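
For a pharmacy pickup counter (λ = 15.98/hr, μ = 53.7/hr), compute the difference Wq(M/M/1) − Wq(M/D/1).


ρ = 15.98/53.7 = 0.2976
Wq(M/M/1) = ρ/(μ−λ) = 0.2976/37.72 = 0.007889 hr
Wq(M/D/1) = ρ/(2(μ−λ)) = 0.003945 hr
Savings = 0.007889 − 0.003945 = 0.003945 hr

Final: 0.003945 hr


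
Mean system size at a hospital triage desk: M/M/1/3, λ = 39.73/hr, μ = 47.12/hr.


ρ = 39.73/47.12 = 0.8432
L = ρ[1 − (K+1)ρ^K + Kρ^(K+1)] / [(1−ρ)(1−ρ^(K+1))]
Numerator: 0.8432·(1 − 4·0.599432 + 3·0.505421) = 0.099945
Denominator: (0.1568)·(0.494579) = 0.077567
L = 0.099945/0.077567 = 1.2885

Final: 1.2885


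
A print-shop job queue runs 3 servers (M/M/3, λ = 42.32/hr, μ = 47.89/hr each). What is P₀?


a = λ/μ = 42.32/47.89 = 0.8837; ρ = a/c = 0.2946
Σ_{k=0}^{2} a^k/k! (terms k=0..2) = 1.00000 + 0.88369 + 0.39046 = 2.27415
Tail: a^3/(3!(1−ρ)) = 0.69008/(6·0.7054) = 0.16304
P₀ = 1/(2.27415 + 0.16304) = 1/2.43719 = 0.410309

Final: 0.410309


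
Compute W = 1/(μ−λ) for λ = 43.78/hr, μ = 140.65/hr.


W = 1/(μ−λ) = 1/(140.65 − 43.78) = 1/96.87 = 0.01032 hr

Final: 0.01032 hr


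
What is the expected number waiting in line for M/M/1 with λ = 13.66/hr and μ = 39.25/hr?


ρ = 13.66/39.25 = 0.3480
Lq = ρ²/(1−ρ) = 0.1211/0.6520 = 0.1858

Final: 0.1858


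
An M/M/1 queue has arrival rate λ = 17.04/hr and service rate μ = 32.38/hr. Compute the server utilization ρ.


ρ = λ/μ = 17.04/32.38 = 0.5263

Final: 0.5263


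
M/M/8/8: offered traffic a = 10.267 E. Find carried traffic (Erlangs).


B(8,10.267) = 0.350643 (Erlang-B)
Carried load = a(1 − B) = 10.267·(1 − 0.350643) = 10.267·0.649357 = 6.6669 E

Final: 6.6669 Erlangs


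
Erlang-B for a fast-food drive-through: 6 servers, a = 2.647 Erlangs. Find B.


B(c,a) = (a^c/c!) / Σ_{k=0}^{c} a^k/k!
a^6/6! = 0.477740
Σ terms (k=0..6): 1.00000 + 2.64700 + 3.50330 + 3.09108 + 2.04552 + 1.08290 + 0.47774 = 13.847550
B = 0.477740/13.847550 = 0.034500

Final: 0.034500


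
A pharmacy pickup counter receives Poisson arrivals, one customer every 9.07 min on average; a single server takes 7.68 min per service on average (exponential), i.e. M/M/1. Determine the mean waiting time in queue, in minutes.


λ = 60/9.07 = 6.6152 /hr
μ = 60/7.68 = 7.8125 /hr
ρ = λ/μ = 6.6152/7.8125 = 0.8467
Wq = ρ/(μ−λ) = 0.8467/(7.8125−6.6152) = 0.70722 hr
In minutes: 0.70722·60 = 42.433 min

Final: 42.433 min


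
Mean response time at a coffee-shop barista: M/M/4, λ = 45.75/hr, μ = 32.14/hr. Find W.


a = 1.4235; ρ = 0.3559; P₀ = 0.239070
Lq = P₀·a^c·ρ/(c!(1−ρ)²) = 0.03508
Wq = Lq/λ = 0.03508/45.75 = 0.0007667 hr
W = Wq + 1/μ = 0.0007667 + 0.03111 = 0.03188 hr

Final: 0.03188 hr


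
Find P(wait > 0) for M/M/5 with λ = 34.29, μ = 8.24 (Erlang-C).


a = λ/μ = 4.1614; ρ = a/5 = 0.8323
P₀ = 0.009967 (from M/M/c formula)
C(c,a) = [a^c/(c!(1−ρ))]·P₀ = [1247.96202/(120·0.1677)]·0.009967
= 62.00680·0.009967 = 0.618010

Final: 0.618010


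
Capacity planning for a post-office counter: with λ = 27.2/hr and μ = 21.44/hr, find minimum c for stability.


Stability requires cμ > λ ⇔ c > λ/μ.
λ/μ = 27.2/21.44 = 1.2687
Minimum integer c = ⌊1.2687⌋ + 1 = 2
Check: 2·21.44 = 42.88 > 27.2, while 1·21.44 = 21.44 ≤ 27.2

Final: 2 servers


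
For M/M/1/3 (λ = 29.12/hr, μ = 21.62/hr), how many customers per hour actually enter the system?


ρ = 1.3469; P_K = (1−ρ)ρ^3/(1−ρ^4) = 0.369970
λ_eff = λ(1 − P_K) = 29.12·(1 − 0.369970) = 29.12·0.630030 = 18.3465 /hr

Final: 18.3465 /hr


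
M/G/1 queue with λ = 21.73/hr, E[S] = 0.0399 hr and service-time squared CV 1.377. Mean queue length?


ρ = λ·E[S] = 21.73·0.0399 = 0.8670
Lq = ρ²(1+C_s²)/(2(1−ρ)) = 0.7517·(1+1.377)/(2·0.1330)
= 0.7517·2.3770/0.2659 = 6.71894

Final: 6.71894


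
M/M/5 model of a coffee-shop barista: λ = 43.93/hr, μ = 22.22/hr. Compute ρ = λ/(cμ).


ρ = λ/(cμ) = 43.93/(5·22.22) = 43.93/111.10 = 0.3954

Final: 0.3954


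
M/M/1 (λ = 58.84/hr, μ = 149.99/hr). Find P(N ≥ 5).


ρ = 58.84/149.99 = 0.3923
P(N ≥ n) = ρ^n = 0.3923^5 = 0.009291

Final: 0.009291


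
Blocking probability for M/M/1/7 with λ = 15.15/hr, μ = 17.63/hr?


ρ = λ/μ = 15.15/17.63 = 0.8593
P_K = (1−ρ)ρ^K/(1−ρ^(K+1)) = (0.1407·0.346037)/(1 − 0.297360)
= 0.048677/0.702640 = 0.069277

Final: 0.069277


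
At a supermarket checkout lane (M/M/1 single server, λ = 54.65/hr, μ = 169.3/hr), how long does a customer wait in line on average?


ρ = 54.65/169.3 = 0.3228
Wq = ρ/(μ−λ) = 0.3228/(169.3 − 54.65) = 0.3228/114.65 = 0.002816 hr

Final: 0.002816 hr


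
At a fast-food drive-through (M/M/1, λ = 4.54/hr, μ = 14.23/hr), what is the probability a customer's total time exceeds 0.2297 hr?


W ~ Exponential(μ−λ) for M/M/1.
μ − λ = 14.23 − 4.54 = 9.6900
P(W > t) = e^{−(μ−λ)t} = e^{−2.2258} = 0.107982

Final: 0.107982


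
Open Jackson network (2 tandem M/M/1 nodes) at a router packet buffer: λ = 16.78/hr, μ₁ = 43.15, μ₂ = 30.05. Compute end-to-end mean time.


Each node sees arrival rate λ = 16.78/hr (tandem ⇒ throughput preserved).
W₁ = 1/(μ₁−λ) = 1/(43.15−16.78) = 0.03792 hr
W₂ = 1/(μ₂−λ) = 1/(30.05−16.78) = 0.07536 hr
W_total = W₁ + W₂ = 0.03792 + 0.07536 = 0.11328 hr

Final: 0.11328 hr


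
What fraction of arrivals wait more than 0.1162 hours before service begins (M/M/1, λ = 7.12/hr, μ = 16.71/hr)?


ρ = 7.12/16.71 = 0.4261
P(Wq > t) = ρ·e^{−(μ−λ)t} = 0.4261·e^{−1.1144}
= 0.4261·0.328126 = 0.139812

Final: 0.139812


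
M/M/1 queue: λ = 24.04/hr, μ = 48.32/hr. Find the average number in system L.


ρ = λ/μ = 24.04/48.32 = 0.4975
L = ρ/(1−ρ) = 0.4975/(1 − 0.4975) = 0.4975/0.5025 = 0.9901

Final: 0.9901


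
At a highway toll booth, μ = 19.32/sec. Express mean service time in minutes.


Mean service time = 1/μ = 1/19.32 second = 0.05176 second
In minutes: 0.05176 × 0.0166667 = 0.0008627 min

Final: 0.0008627 min


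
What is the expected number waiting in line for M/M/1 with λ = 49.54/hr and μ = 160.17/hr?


ρ = 49.54/160.17 = 0.3093
Lq = ρ²/(1−ρ) = 0.09566/0.6907 = 0.1385

Final: 0.1385


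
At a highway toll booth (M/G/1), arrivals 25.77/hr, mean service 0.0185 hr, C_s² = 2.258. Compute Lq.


ρ = λ·E[S] = 25.77·0.0185 = 0.4767
Lq = ρ²(1+C_s²)/(2(1−ρ)) = 0.2273·(1+2.258)/(2·0.5233)
= 0.2273·3.2580/1.0465 = 0.70759

Final: 0.70759


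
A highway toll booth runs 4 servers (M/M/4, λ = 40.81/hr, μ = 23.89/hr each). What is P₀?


a = λ/μ = 40.81/23.89 = 1.7082; ρ = a/c = 0.4271
Σ_{k=0}^{3} a^k/k! (terms k=0..3) = 1.00000 + 1.70825 + 1.45905 + 0.83081 = 4.99811
Tail: a^4/(4!(1−ρ)) = 8.51534/(24·0.5729) = 0.61927
P₀ = 1/(4.99811 + 0.61927) = 1/5.61738 = 0.178019

Final: 0.178019


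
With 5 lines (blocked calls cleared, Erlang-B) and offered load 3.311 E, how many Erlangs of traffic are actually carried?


B(5,3.311) = 0.137220 (Erlang-B)
Carried load = a(1 − B) = 3.311·(1 − 0.137220) = 3.311·0.862780 = 2.8567 E

Final: 2.8567 Erlangs


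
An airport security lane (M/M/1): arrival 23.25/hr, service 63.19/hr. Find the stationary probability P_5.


ρ = 23.25/63.19 = 0.3679
P_n = (1−ρ)·ρ^n = (1 − 0.3679)·0.3679^5 = 0.6321·0.006743 = 0.004262

Final: 0.004262


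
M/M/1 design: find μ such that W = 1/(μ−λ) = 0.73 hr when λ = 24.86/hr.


W = 1/(μ−λ) ⇒ μ − λ = 1/W = 1/0.73 = 1.3699
μ = λ + 1/W = 24.86 + 1.3699 = 26.2299 per hr

Final: 26.2299 /hr


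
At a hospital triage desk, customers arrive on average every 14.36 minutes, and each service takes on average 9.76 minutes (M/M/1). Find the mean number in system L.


λ = 60/14.36 = 4.1783 /hr
μ = 60/9.76 = 6.1475 /hr
ρ = λ/μ = 4.1783/6.1475 = 0.6797
L = ρ/(1−ρ) = 0.6797/0.3203 = 2.1217

Final: 2.1217


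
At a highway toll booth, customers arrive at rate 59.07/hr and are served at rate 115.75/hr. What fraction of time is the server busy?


ρ = λ/μ = 59.07/115.75 = 0.5103

Final: 0.5103


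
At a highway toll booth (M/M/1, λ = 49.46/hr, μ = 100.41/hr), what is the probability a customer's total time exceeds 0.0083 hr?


W ~ Exponential(μ−λ) for M/M/1.
μ − λ = 100.41 − 49.46 = 50.9500
P(W > t) = e^{−(μ−λ)t} = e^{−0.4229} = 0.655154

Final: 0.655154


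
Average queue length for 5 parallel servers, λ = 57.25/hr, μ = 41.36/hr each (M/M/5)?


a = λ/μ = 1.3842; ρ = a/5 = 0.2768
P₀ = 0.250269
Lq = P₀·a^c·ρ / (c!·(1−ρ)²) = 0.250269·5.08130·0.2768/(120·0.52296)
= 0.005610

Final: 0.005610


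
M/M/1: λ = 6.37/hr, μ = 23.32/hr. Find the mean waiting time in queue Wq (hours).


ρ = 6.37/23.32 = 0.2732
Wq = ρ/(μ−λ) = 0.2732/(23.32 − 6.37) = 0.2732/16.95 = 0.01612 hr

Final: 0.01612 hr


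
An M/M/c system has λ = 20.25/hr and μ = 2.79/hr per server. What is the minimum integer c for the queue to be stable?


Stability requires cμ > λ ⇔ c > λ/μ.
λ/μ = 20.25/2.79 = 7.2581
Minimum integer c = ⌊7.2581⌋ + 1 = 8
Check: 8·2.79 = 22.32 > 20.25, while 7·2.79 = 19.53 ≤ 20.25

Final: 8 servers


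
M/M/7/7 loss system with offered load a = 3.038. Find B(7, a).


B(c,a) = (a^c/c!) / Σ_{k=0}^{c} a^k/k!
a^7/7! = 0.473897
Σ terms (k=0..7): 1.00000 + 3.03800 + 4.61472 + 4.67318 + 3.54928 + 2.15654 + 1.09193 + 0.47390 = 20.597539
B = 0.473897/20.597539 = 0.023007

Final: 0.023007


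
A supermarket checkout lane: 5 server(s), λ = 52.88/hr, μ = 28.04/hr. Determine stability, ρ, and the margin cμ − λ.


Total capacity cμ = 5·28.04 = 140.20/hr
ρ = λ/(cμ) = 52.88/140.20 = 0.3772
Stable ⇔ ρ < 1: YES
Spare capacity = cμ − λ = 140.20 − 52.88 = 87.32/hr

Final: ρ = 0.3772; stable; margin = 87.32/hr


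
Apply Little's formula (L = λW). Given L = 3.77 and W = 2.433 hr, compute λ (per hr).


λ = L/W = 3.77/2.433 = 1.5495 /hr

Final: 1.5495 /hr


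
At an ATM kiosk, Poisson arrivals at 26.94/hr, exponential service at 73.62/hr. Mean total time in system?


W = 1/(μ−λ) = 1/(73.62 − 26.94) = 1/46.68 = 0.02142 hr

Final: 0.02142 hr


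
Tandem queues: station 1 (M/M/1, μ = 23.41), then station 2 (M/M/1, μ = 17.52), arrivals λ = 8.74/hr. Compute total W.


Each node sees arrival rate λ = 8.74/hr (tandem ⇒ throughput preserved).
W₁ = 1/(μ₁−λ) = 1/(23.41−8.74) = 0.06817 hr
W₂ = 1/(μ₂−λ) = 1/(17.52−8.74) = 0.11390 hr
W_total = W₁ + W₂ = 0.06817 + 0.11390 = 0.18206 hr

Final: 0.18206 hr


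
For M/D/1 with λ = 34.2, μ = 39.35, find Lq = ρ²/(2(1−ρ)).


ρ = 34.2/39.35 = 0.8691
M/D/1: Lq = ρ²/(2(1−ρ)) = 0.7554/(2·0.1309) = 2.88583

Final: 2.88583


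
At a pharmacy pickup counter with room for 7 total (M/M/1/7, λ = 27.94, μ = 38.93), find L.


ρ = 27.94/38.93 = 0.7177
L = ρ[1 − (K+1)ρ^K + Kρ^(K+1)] / [(1−ρ)(1−ρ^(K+1))]
Numerator: 0.7177·(1 − 8·0.098083 + 7·0.070394) = 0.508198
Denominator: (0.2823)·(0.929606) = 0.262429
L = 0.508198/0.262429 = 1.9365

Final: 1.9365


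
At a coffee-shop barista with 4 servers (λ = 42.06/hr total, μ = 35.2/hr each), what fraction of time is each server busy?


ρ = λ/(cμ) = 42.06/(4·35.2) = 42.06/140.80 = 0.2987

Final: 0.2987


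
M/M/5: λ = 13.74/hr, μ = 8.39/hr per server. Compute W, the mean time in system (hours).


a = 1.6377; ρ = 0.3275; P₀ = 0.193936
Lq = P₀·a^c·ρ/(c!(1−ρ)²) = 0.01379
Wq = Lq/λ = 0.01379/13.74 = 0.001004 hr
W = Wq + 1/μ = 0.001004 + 0.11919 = 0.12019 hr

Final: 0.12019 hr


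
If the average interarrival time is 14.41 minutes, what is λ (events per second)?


λ = 1/(interarrival time) in consistent units.
1 second = 0.0166667 min, so λ = 0.0166667/14.41 = 0.001157 per second

Final: 0.001157 /sec


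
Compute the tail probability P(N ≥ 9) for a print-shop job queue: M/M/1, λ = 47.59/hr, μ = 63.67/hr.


ρ = 47.59/63.67 = 0.7474
P(N ≥ n) = ρ^n = 0.7474^9 = 0.072816

Final: 0.072816


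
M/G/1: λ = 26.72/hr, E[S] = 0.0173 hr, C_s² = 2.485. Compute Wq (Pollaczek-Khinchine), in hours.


ρ = λ·E[S] = 26.72·0.0173 = 0.4623
E[S²] = E[S]²(1+C_s²) = 0.0173²·(1+2.485) = 0.001043
Wq = λ·E[S²]/(2(1−ρ)) = 26.72·0.001043/(2·0.5377) = 0.02591 hr

Final: 0.02591 hr


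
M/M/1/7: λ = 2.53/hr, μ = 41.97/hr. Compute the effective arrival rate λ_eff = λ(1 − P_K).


ρ = 0.06028; P_K = (1−ρ)ρ^7/(1−ρ^8) = 0.000000002718
λ_eff = λ(1 − P_K) = 2.53·(1 − 0.000000002718) = 2.53·1.000000 = 2.5300 /hr

Final: 2.5300 /hr


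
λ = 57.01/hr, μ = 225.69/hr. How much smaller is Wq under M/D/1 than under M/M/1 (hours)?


ρ = 57.01/225.69 = 0.2526
Wq(M/M/1) = ρ/(μ−λ) = 0.2526/168.68 = 0.001498 hr
Wq(M/D/1) = ρ/(2(μ−λ)) = 0.0007488 hr
Savings = 0.001498 − 0.0007488 = 0.0007488 hr

Final: 0.0007488 hr


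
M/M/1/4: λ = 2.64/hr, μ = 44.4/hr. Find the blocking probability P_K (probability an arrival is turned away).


ρ = λ/μ = 2.64/44.4 = 0.05946
P_K = (1−ρ)ρ^K/(1−ρ^(K+1)) = (0.9405·0.00001250)/(1 − 0.0000007432)
= 0.00001176/0.999999 = 0.00001176

Final: 0.00001176


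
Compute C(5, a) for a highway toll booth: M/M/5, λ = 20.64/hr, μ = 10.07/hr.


a = λ/μ = 2.0497; ρ = a/5 = 0.4099
P₀ = 0.127688 (from M/M/c formula)
C(c,a) = [a^c/(c!(1−ρ))]·P₀ = [36.17438/(120·0.5901)]·0.127688
= 0.51088·0.127688 = 0.065233

Final: 0.065233


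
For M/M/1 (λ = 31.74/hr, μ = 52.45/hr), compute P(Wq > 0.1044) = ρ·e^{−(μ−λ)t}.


ρ = 31.74/52.45 = 0.6051
P(Wq > t) = ρ·e^{−(μ−λ)t} = 0.6051·e^{−2.1621}
= 0.6051·0.115080 = 0.069641

Final: 0.069641


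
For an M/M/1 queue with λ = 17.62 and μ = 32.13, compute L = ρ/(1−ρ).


ρ = λ/μ = 17.62/32.13 = 0.5484
L = ρ/(1−ρ) = 0.5484/(1 − 0.5484) = 0.5484/0.4516 = 1.2143

Final: 1.2143


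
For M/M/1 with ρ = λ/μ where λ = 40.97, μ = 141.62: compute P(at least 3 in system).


ρ = 40.97/141.62 = 0.2893
P(N ≥ n) = ρ^n = 0.2893^3 = 0.024212

Final: 0.024212


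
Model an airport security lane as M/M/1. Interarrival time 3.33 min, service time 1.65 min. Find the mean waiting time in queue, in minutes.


λ = 60/3.33 = 18.0180 /hr
μ = 60/1.65 = 36.3636 /hr
ρ = λ/μ = 18.0180/36.3636 = 0.4955
Wq = ρ/(μ−λ) = 0.4955/(36.3636−18.0180) = 0.02701 hr
In minutes: 0.02701·60 = 1.621 min

Final: 1.621 min


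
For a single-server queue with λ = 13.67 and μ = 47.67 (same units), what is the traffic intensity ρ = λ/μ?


ρ = λ/μ = 13.67/47.67 = 0.2868

Final: 0.2868


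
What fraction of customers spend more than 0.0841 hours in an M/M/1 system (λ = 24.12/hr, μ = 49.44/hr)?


W ~ Exponential(μ−λ) for M/M/1.
μ − λ = 49.44 − 24.12 = 25.3200
P(W > t) = e^{−(μ−λ)t} = e^{−2.1294} = 0.118907

Final: 0.118907


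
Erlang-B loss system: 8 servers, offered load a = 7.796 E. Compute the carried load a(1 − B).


B(8,7.796) = 0.224184 (Erlang-B)
Carried load = a(1 − B) = 7.796·(1 − 0.224184) = 7.796·0.775816 = 6.0483 E

Final: 6.0483 Erlangs


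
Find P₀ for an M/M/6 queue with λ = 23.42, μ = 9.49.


a = λ/μ = 23.42/9.49 = 2.4679; ρ = a/c = 0.4113
Σ_{k=0}^{5} a^k/k! (terms k=0..5) = 1.00000 + 2.46786 + 3.04517 + 2.50502 + 1.54551 + 0.76282 = 11.32638
Tail: a^6/(6!(1−ρ)) = 225.90408/(720·0.5887) = 0.53297
P₀ = 1/(11.32638 + 0.53297) = 1/11.85935 = 0.084322

Final: 0.084322


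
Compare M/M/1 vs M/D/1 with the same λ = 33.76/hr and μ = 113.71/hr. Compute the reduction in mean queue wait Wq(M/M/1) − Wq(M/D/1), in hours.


ρ = 33.76/113.71 = 0.2969
Wq(M/M/1) = ρ/(μ−λ) = 0.2969/79.95 = 0.003714 hr
Wq(M/D/1) = ρ/(2(μ−λ)) = 0.001857 hr
Savings = 0.003714 − 0.001857 = 0.001857 hr

Final: 0.001857 hr


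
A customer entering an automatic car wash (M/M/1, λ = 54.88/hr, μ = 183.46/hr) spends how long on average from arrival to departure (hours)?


W = 1/(μ−λ) = 1/(183.46 − 54.88) = 1/128.58 = 0.007777 hr

Final: 0.007777 hr


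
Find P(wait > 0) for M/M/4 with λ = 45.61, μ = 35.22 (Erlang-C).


a = λ/μ = 1.2950; ρ = a/4 = 0.3238
P₀ = 0.272571 (from M/M/c formula)
C(c,a) = [a^c/(c!(1−ρ))]·P₀ = [2.81244/(24·0.6762)]·0.272571
= 0.17329·0.272571 = 0.047233

Final: 0.047233


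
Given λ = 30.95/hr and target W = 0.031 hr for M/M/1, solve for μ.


W = 1/(μ−λ) ⇒ μ − λ = 1/W = 1/0.031 = 32.2581
μ = λ + 1/W = 30.95 + 32.2581 = 63.2081 per hr

Final: 63.2081 /hr


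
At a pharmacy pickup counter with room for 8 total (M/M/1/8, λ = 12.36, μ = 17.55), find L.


ρ = 12.36/17.55 = 0.7043
L = ρ[1 − (K+1)ρ^K + Kρ^(K+1)] / [(1−ρ)(1−ρ^(K+1))]
Numerator: 0.7043·(1 − 9·0.060524 + 8·0.042626) = 0.560803
Denominator: (0.2957)·(0.957374) = 0.283121
L = 0.560803/0.283121 = 1.9808

Final: 1.9808


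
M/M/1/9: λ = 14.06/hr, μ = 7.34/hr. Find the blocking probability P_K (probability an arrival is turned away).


ρ = λ/μ = 14.06/7.34 = 1.9155
P_K = (1−ρ)ρ^K/(1−ρ^(K+1)) = (-0.9155·347.218892)/(1 − 665.108668)
= -317.889776/-664.108668 = 0.478671

Final: 0.478671


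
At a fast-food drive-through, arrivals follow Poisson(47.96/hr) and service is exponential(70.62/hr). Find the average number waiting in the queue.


ρ = 47.96/70.62 = 0.6791
Lq = ρ²/(1−ρ) = 0.4612/0.3209 = 1.4374

Final: 1.4374


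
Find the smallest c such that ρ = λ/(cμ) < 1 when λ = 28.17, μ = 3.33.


Stability requires cμ > λ ⇔ c > λ/μ.
λ/μ = 28.17/3.33 = 8.4595
Minimum integer c = ⌊8.4595⌋ + 1 = 9
Check: 9·3.33 = 29.97 > 28.17, while 8·3.33 = 26.64 ≤ 28.17

Final: 9 servers


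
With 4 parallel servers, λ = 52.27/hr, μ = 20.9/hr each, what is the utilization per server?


ρ = λ/(cμ) = 52.27/(4·20.9) = 52.27/83.60 = 0.6252

Final: 0.6252


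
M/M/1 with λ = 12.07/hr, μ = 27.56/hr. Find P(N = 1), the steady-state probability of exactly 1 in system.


ρ = 12.07/27.56 = 0.4380
P_n = (1−ρ)·ρ^n = (1 − 0.4380)·0.4380^1 = 0.5620·0.437954 = 0.246150

Final: 0.246150


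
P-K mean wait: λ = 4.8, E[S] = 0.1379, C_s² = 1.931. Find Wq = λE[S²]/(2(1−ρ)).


ρ = λ·E[S] = 4.8·0.1379 = 0.6619
E[S²] = E[S]²(1+C_s²) = 0.1379²·(1+1.931) = 0.055737
Wq = λ·E[S²]/(2(1−ρ)) = 4.8·0.055737/(2·0.3381) = 0.39567 hr

Final: 0.39567 hr


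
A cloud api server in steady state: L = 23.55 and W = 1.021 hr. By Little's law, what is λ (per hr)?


λ = L/W = 23.55/1.021 = 23.0656 /hr

Final: 23.0656 /hr


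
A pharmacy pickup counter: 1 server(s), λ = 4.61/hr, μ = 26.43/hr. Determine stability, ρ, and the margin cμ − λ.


Total capacity cμ = 1·26.43 = 26.43/hr
ρ = λ/(cμ) = 4.61/26.43 = 0.1744
Stable ⇔ ρ < 1: YES
Spare capacity = cμ − λ = 26.43 − 4.61 = 21.82/hr

Final: ρ = 0.1744; stable; margin = 21.82/hr


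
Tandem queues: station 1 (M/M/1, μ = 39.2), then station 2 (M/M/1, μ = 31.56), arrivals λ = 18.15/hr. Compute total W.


Each node sees arrival rate λ = 18.15/hr (tandem ⇒ throughput preserved).
W₁ = 1/(μ₁−λ) = 1/(39.2−18.15) = 0.04751 hr
W₂ = 1/(μ₂−λ) = 1/(31.56−18.15) = 0.07457 hr
W_total = W₁ + W₂ = 0.04751 + 0.07457 = 0.12208 hr

Final: 0.12208 hr


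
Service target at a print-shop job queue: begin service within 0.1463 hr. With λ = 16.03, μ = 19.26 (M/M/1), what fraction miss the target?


ρ = 16.03/19.26 = 0.8323
P(Wq > t) = ρ·e^{−(μ−λ)t} = 0.8323·e^{−0.4725}
= 0.8323·0.623411 = 0.518862

Final: 0.518862


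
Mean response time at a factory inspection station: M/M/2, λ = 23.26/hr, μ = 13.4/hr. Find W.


a = 1.7358; ρ = 0.8679; P₀ = 0.070715
Lq = P₀·a^c·ρ/(c!(1−ρ)²) = 5.29944
Wq = Lq/λ = 5.29944/23.26 = 0.22784 hr
W = Wq + 1/μ = 0.22784 + 0.07463 = 0.30246 hr

Final: 0.30246 hr


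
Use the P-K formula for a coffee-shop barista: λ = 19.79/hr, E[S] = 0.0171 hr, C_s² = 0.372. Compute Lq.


ρ = λ·E[S] = 19.79·0.0171 = 0.3384
Lq = ρ²(1+C_s²)/(2(1−ρ)) = 0.1145·(1+0.372)/(2·0.6616)
= 0.1145·1.3720/1.3232 = 0.11875

Final: 0.11875


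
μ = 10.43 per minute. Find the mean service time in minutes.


Mean service time = 1/μ = 1/10.43 minute = 0.09588 minute
In minutes: 0.09588 × 1 = 0.09588 min

Final: 0.09588 min


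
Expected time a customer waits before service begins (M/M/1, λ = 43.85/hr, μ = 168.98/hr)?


ρ = 43.85/168.98 = 0.2595
Wq = ρ/(μ−λ) = 0.2595/(168.98 − 43.85) = 0.2595/125.13 = 0.002074 hr

Final: 0.002074 hr


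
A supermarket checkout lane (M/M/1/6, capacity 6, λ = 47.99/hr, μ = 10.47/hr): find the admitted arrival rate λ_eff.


ρ = 4.5836; P_K = (1−ρ)ρ^6/(1−ρ^7) = 0.781848
λ_eff = λ(1 − P_K) = 47.99·(1 − 0.781848) = 47.99·0.218152 = 10.4691 /hr

Final: 10.4691 /hr


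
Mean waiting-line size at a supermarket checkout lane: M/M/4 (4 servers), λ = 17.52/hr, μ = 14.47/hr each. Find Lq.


a = λ/μ = 1.2108; ρ = a/4 = 0.3027
P₀ = 0.296910
Lq = P₀·a^c·ρ / (c!·(1−ρ)²) = 0.296910·2.14913·0.3027/(24·0.48623)
= 0.01655

Final: 0.01655


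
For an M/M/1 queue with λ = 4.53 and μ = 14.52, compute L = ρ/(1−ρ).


ρ = λ/μ = 4.53/14.52 = 0.3120
L = ρ/(1−ρ) = 0.3120/(1 − 0.3120) = 0.3120/0.6880 = 0.4535

Final: 0.4535


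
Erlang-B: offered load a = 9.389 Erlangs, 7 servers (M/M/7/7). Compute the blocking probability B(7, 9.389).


B(c,a) = (a^c/c!) / Σ_{k=0}^{c} a^k/k!
a^7/7! = 1276.159145
Σ terms (k=0..7): 1.00000 + 9.38900 + 44.07666 + 137.94526 + 323.79200 + 608.01662 + 951.44467 + 1276.15914 = 3351.823349
B = 1276.159145/3351.823349 = 0.380736

Final: 0.380736


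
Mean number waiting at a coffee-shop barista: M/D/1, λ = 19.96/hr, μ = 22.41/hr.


ρ = 19.96/22.41 = 0.8907
M/D/1: Lq = ρ²/(2(1−ρ)) = 0.7933/(2·0.1093) = 3.62813

Final: 3.62813


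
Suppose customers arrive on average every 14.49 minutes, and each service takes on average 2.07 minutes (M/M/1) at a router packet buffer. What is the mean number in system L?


λ = 60/14.49 = 4.1408 /hr
μ = 60/2.07 = 28.9855 /hr
ρ = λ/μ = 4.1408/28.9855 = 0.1429
L = ρ/(1−ρ) = 0.1429/0.8571 = 0.1667

Final: 0.1667


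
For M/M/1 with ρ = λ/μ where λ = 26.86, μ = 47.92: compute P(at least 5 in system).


ρ = 26.86/47.92 = 0.5605
P(N ≥ n) = ρ^n = 0.5605^5 = 0.055328

Final: 0.055328


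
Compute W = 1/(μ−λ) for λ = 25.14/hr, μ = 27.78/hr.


W = 1/(μ−λ) = 1/(27.78 − 25.14) = 1/2.64 = 0.3788 hr

Final: 0.3788 hr


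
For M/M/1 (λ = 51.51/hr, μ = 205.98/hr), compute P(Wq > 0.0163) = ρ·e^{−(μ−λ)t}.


ρ = 51.51/205.98 = 0.2501
P(Wq > t) = ρ·e^{−(μ−λ)t} = 0.2501·e^{−2.5179}
= 0.2501·0.080632 = 0.020164

Final: 0.020164


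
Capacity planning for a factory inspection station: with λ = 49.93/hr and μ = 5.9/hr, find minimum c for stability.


Stability requires cμ > λ ⇔ c > λ/μ.
λ/μ = 49.93/5.9 = 8.4627
Minimum integer c = ⌊8.4627⌋ + 1 = 9
Check: 9·5.9 = 53.10 > 49.93, while 8·5.9 = 47.20 ≤ 49.93

Final: 9 servers


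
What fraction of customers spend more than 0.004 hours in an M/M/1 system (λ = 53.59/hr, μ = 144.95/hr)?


W ~ Exponential(μ−λ) for M/M/1.
μ − λ = 144.95 − 53.59 = 91.3600
P(W > t) = e^{−(μ−λ)t} = e^{−0.3654} = 0.693891

Final: 0.693891


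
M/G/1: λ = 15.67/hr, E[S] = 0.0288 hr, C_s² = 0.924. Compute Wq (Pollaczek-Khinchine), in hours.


ρ = λ·E[S] = 15.67·0.0288 = 0.4513
E[S²] = E[S]²(1+C_s²) = 0.0288²·(1+0.924) = 0.001596
Wq = λ·E[S²]/(2(1−ρ)) = 15.67·0.001596/(2·0.5487) = 0.02279 hr

Final: 0.02279 hr


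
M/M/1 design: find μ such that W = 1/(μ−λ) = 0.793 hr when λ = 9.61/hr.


W = 1/(μ−λ) ⇒ μ − λ = 1/W = 1/0.793 = 1.2610
μ = λ + 1/W = 9.61 + 1.2610 = 10.8710 per hr

Final: 10.8710 /hr


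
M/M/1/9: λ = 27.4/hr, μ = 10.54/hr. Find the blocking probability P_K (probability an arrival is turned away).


ρ = λ/μ = 27.4/10.54 = 2.5996
P_K = (1−ρ)ρ^K/(1−ρ^(K+1)) = (-1.5996·5422.375229)/(1 − 14096.117767)
= -8673.742539/-14095.117767 = 0.615372

Final: 0.615372


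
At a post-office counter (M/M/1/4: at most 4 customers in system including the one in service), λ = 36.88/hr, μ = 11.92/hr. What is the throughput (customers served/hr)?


ρ = 3.0940; P_K = (1−ρ)ρ^4/(1−ρ^5) = 0.679185
λ_eff = λ(1 − P_K) = 36.88·(1 − 0.679185) = 36.88·0.320815 = 11.8317 /hr

Final: 11.8317 /hr


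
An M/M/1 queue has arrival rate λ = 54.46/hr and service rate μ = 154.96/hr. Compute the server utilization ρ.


ρ = λ/μ = 54.46/154.96 = 0.3514

Final: 0.3514


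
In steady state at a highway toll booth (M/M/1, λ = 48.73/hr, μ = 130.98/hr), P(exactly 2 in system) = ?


ρ = 48.73/130.98 = 0.3720
P_n = (1−ρ)·ρ^n = (1 − 0.3720)·0.3720^2 = 0.6280·0.138415 = 0.086919

Final: 0.086919


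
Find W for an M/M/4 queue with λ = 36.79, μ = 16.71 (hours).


a = 2.2017; ρ = 0.5504; P₀ = 0.104365
Lq = P₀·a^c·ρ/(c!(1−ρ)²) = 0.27825
Wq = Lq/λ = 0.27825/36.79 = 0.007563 hr
W = Wq + 1/μ = 0.007563 + 0.05984 = 0.06741 hr

Final: 0.06741 hr


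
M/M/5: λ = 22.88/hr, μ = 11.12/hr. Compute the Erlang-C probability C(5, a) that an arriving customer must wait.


a = λ/μ = 2.0576; ρ = a/5 = 0.4115
P₀ = 0.126661 (from M/M/c formula)
C(c,a) = [a^c/(c!(1−ρ))]·P₀ = [36.87705/(120·0.5885)]·0.126661
= 0.52220·0.126661 = 0.066142

Final: 0.066142


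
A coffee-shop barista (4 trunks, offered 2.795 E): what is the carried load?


B(4,2.795) = 0.183162 (Erlang-B)
Carried load = a(1 − B) = 2.795·(1 − 0.183162) = 2.795·0.816838 = 2.2831 E

Final: 2.2831 Erlangs


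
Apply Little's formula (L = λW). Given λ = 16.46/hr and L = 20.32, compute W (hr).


W = L/λ = 20.32/16.46 = 1.2345 hr

Final: 1.2345 hr


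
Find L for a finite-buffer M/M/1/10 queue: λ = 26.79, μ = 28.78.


ρ = 26.79/28.78 = 0.9309
L = ρ[1 − (K+1)ρ^K + Kρ^(K+1)] / [(1−ρ)(1−ρ^(K+1))]
Numerator: 0.9309·(1 − 11·0.488449 + 10·0.454675) = 0.161793
Denominator: (0.06915)·(0.545325) = 0.037707
L = 0.161793/0.037707 = 4.2909

Final: 4.2909


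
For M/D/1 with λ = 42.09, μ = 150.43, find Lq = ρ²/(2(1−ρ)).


ρ = 42.09/150.43 = 0.2798
M/D/1: Lq = ρ²/(2(1−ρ)) = 0.07829/(2·0.7202) = 0.05435

Final: 0.05435


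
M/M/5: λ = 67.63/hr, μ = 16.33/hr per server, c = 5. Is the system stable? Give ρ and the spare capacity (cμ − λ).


Total capacity cμ = 5·16.33 = 81.65/hr
ρ = λ/(cμ) = 67.63/81.65 = 0.8283
Stable ⇔ ρ < 1: YES
Spare capacity = cμ − λ = 81.65 − 67.63 = 14.02/hr

Final: ρ = 0.8283; stable; margin = 14.02/hr


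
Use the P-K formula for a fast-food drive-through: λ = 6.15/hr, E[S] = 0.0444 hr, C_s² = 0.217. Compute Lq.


ρ = λ·E[S] = 6.15·0.0444 = 0.2731
Lq = ρ²(1+C_s²)/(2(1−ρ)) = 0.07456·(1+0.217)/(2·0.7269)
= 0.07456·1.2170/1.4539 = 0.06241

Final: 0.06241


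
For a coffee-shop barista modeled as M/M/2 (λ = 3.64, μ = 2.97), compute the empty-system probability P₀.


a = λ/μ = 3.64/2.97 = 1.2256; ρ = a/c = 0.6128
Σ_{k=0}^{1} a^k/k! (terms k=0..1) = 1.00000 + 1.22559 = 2.22559
Tail: a^2/(2!(1−ρ)) = 1.50207/(2·0.3872) = 1.93963
P₀ = 1/(2.22559 + 1.93963) = 1/4.16522 = 0.240084

Final: 0.240084


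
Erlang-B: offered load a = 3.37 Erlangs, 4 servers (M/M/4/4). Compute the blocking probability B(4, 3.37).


B(c,a) = (a^c/c!) / Σ_{k=0}^{c} a^k/k!
a^4/4! = 5.374132
Σ terms (k=0..4): 1.00000 + 3.37000 + 5.67845 + 6.37879 + 5.37413 = 21.801375
B = 5.374132/21.801375 = 0.246504

Final: 0.246504


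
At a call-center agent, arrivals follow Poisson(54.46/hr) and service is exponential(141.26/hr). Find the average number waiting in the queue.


ρ = 54.46/141.26 = 0.3855
Lq = ρ²/(1−ρ) = 0.1486/0.6145 = 0.2419

Final: 0.2419


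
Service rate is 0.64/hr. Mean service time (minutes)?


Mean service time = 1/μ = 1/0.64 hour = 1.56250 hour
In minutes: 1.56250 × 60 = 93.7500 min

Final: 93.7500 min


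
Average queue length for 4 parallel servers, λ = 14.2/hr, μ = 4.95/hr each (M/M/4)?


a = λ/μ = 2.8687; ρ = a/4 = 0.7172
P₀ = 0.045673
Lq = P₀·a^c·ρ / (c!·(1−ρ)²) = 0.045673·67.72244·0.7172/(24·0.07999)
= 1.15546

Final: 1.15546


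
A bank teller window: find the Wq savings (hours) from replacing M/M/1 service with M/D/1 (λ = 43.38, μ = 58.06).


ρ = 43.38/58.06 = 0.7472
Wq(M/M/1) = ρ/(μ−λ) = 0.7472/14.68 = 0.05090 hr
Wq(M/D/1) = ρ/(2(μ−λ)) = 0.02545 hr
Savings = 0.05090 − 0.02545 = 0.02545 hr

Final: 0.02545 hr


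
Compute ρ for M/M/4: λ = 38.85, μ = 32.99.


ρ = λ/(cμ) = 38.85/(4·32.99) = 38.85/131.96 = 0.2944

Final: 0.2944


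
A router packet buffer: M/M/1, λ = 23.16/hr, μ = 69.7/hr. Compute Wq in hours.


ρ = 23.16/69.7 = 0.3323
Wq = ρ/(μ−λ) = 0.3323/(69.7 − 23.16) = 0.3323/46.54 = 0.007140 hr

Final: 0.007140 hr


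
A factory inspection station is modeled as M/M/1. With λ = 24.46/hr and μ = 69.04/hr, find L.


ρ = λ/μ = 24.46/69.04 = 0.3543
L = ρ/(1−ρ) = 0.3543/(1 − 0.3543) = 0.3543/0.6457 = 0.5487

Final: 0.5487


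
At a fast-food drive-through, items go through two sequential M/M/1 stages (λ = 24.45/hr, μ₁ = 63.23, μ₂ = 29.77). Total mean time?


Each node sees arrival rate λ = 24.45/hr (tandem ⇒ throughput preserved).
W₁ = 1/(μ₁−λ) = 1/(63.23−24.45) = 0.02579 hr
W₂ = 1/(μ₂−λ) = 1/(29.77−24.45) = 0.18797 hr
W_total = W₁ + W₂ = 0.02579 + 0.18797 = 0.21376 hr

Final: 0.21376 hr


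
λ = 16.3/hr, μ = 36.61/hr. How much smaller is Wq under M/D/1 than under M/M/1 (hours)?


ρ = 16.3/36.61 = 0.4452
Wq(M/M/1) = ρ/(μ−λ) = 0.4452/20.31 = 0.02192 hr
Wq(M/D/1) = ρ/(2(μ−λ)) = 0.01096 hr
Savings = 0.02192 − 0.01096 = 0.01096 hr

Final: 0.01096 hr


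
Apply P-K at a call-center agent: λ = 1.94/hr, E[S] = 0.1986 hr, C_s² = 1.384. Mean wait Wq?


ρ = λ·E[S] = 1.94·0.1986 = 0.3853
E[S²] = E[S]²(1+C_s²) = 0.1986²·(1+1.384) = 0.094030
Wq = λ·E[S²]/(2(1−ρ)) = 1.94·0.094030/(2·0.6147) = 0.14838 hr

Final: 0.14838 hr


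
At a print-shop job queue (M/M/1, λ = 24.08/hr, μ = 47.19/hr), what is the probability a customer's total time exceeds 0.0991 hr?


W ~ Exponential(μ−λ) for M/M/1.
μ − λ = 47.19 − 24.08 = 23.1100
P(W > t) = e^{−(μ−λ)t} = e^{−2.2902} = 0.101246

Final: 0.101246


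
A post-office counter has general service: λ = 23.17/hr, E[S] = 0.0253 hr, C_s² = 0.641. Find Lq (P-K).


ρ = λ·E[S] = 23.17·0.0253 = 0.5862
Lq = ρ²(1+C_s²)/(2(1−ρ)) = 0.3436·(1+0.641)/(2·0.4138)
= 0.3436·1.6410/0.8276 = 0.68137

Final: 0.68137


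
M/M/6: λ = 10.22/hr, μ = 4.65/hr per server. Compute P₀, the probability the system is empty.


a = λ/μ = 10.22/4.65 = 2.1978; ρ = a/c = 0.3663
Σ_{k=0}^{5} a^k/k! (terms k=0..5) = 1.00000 + 2.19785 + 2.41527 + 1.76947 + 0.97226 + 0.42737 = 8.78222
Tail: a^6/(6!(1−ρ)) = 112.71654/(720·0.6337) = 0.24705
P₀ = 1/(8.78222 + 0.24705) = 1/9.02926 = 0.110751

Final: 0.110751


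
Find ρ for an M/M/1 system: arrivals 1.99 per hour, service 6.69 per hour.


ρ = λ/μ = 1.99/6.69 = 0.2975

Final: 0.2975


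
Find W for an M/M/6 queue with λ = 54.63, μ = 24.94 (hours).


a = 2.1905; ρ = 0.3651; P₀ = 0.111579
Lq = P₀·a^c·ρ/(c!(1−ρ)²) = 0.01550
Wq = Lq/λ = 0.01550/54.63 = 0.0002838 hr
W = Wq + 1/μ = 0.0002838 + 0.04010 = 0.04038 hr

Final: 0.04038 hr


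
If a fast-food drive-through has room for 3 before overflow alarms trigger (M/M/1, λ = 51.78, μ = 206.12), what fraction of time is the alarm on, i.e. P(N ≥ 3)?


ρ = 51.78/206.12 = 0.2512
P(N ≥ n) = ρ^n = 0.2512^3 = 0.015854

Final: 0.015854


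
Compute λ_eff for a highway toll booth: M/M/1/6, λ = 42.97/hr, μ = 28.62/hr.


ρ = 1.5014; P_K = (1−ρ)ρ^6/(1−ρ^7) = 0.354571
λ_eff = λ(1 − P_K) = 42.97·(1 − 0.354571) = 42.97·0.645429 = 27.7341 /hr

Final: 27.7341 /hr


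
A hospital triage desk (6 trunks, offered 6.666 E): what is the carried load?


B(6,6.666) = 0.310022 (Erlang-B)
Carried load = a(1 − B) = 6.666·(1 − 0.310022) = 6.666·0.689978 = 4.5994 E

Final: 4.5994 Erlangs


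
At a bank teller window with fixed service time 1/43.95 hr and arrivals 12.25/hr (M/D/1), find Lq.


ρ = 12.25/43.95 = 0.2787
M/D/1: Lq = ρ²/(2(1−ρ)) = 0.07769/(2·0.7213) = 0.05385

Final: 0.05385


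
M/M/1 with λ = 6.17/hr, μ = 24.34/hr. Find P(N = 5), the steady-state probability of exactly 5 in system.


ρ = 6.17/24.34 = 0.2535
P_n = (1−ρ)·ρ^n = (1 − 0.2535)·0.2535^5 = 0.7465·0.001047 = 0.0007814

Final: 0.0007814


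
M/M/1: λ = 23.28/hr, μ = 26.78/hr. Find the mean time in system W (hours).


W = 1/(μ−λ) = 1/(26.78 − 23.28) = 1/3.50 = 0.2857 hr

Final: 0.2857 hr


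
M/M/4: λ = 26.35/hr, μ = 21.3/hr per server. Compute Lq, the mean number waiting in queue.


a = λ/μ = 1.2371; ρ = a/4 = 0.3093
P₀ = 0.289092
Lq = P₀·a^c·ρ / (c!·(1−ρ)²) = 0.289092·2.34209·0.3093/(24·0.47710)
= 0.01829

Final: 0.01829


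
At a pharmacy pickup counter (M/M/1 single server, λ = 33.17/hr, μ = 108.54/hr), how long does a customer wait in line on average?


ρ = 33.17/108.54 = 0.3056
Wq = ρ/(μ−λ) = 0.3056/(108.54 − 33.17) = 0.3056/75.37 = 0.004055 hr

Final: 0.004055 hr


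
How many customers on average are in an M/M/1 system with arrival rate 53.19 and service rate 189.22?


ρ = λ/μ = 53.19/189.22 = 0.2811
L = ρ/(1−ρ) = 0.2811/(1 − 0.2811) = 0.2811/0.7189 = 0.3910

Final: 0.3910


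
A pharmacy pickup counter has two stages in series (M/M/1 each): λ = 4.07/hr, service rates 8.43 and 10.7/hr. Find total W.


Each node sees arrival rate λ = 4.07/hr (tandem ⇒ throughput preserved).
W₁ = 1/(μ₁−λ) = 1/(8.43−4.07) = 0.22936 hr
W₂ = 1/(μ₂−λ) = 1/(10.7−4.07) = 0.15083 hr
W_total = W₁ + W₂ = 0.22936 + 0.15083 = 0.38019 hr

Final: 0.38019 hr


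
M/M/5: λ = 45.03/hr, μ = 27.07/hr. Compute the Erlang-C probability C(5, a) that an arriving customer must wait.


a = λ/μ = 1.6635; ρ = a/5 = 0.3327
P₀ = 0.188954 (from M/M/c formula)
C(c,a) = [a^c/(c!(1−ρ))]·P₀ = [12.73704/(120·0.6673)]·0.188954
= 0.15906·0.188954 = 0.030055

Final: 0.030055


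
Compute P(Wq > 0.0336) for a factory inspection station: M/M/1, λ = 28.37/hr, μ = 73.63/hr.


ρ = 28.37/73.63 = 0.3853
P(Wq > t) = ρ·e^{−(μ−λ)t} = 0.3853·e^{−1.5207}
= 0.3853·0.218551 = 0.084209

Final: 0.084209


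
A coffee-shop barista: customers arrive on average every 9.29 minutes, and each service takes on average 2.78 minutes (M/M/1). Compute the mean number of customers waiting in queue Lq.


λ = 60/9.29 = 6.4586 /hr
μ = 60/2.78 = 21.5827 /hr
ρ = λ/μ = 6.4586/21.5827 = 0.2992
Lq = ρ²/(1−ρ) = 0.08955/0.7008 = 0.1278

Final: 0.1278


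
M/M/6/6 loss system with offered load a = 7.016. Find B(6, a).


B(c,a) = (a^c/c!) / Σ_{k=0}^{c} a^k/k!
a^6/6! = 165.655167
Σ terms (k=0..6): 1.00000 + 7.01600 + 24.61213 + 57.55956 + 100.95947 + 141.66633 + 165.65517 = 498.468666
B = 165.655167/498.468666 = 0.332328

Final: 0.332328


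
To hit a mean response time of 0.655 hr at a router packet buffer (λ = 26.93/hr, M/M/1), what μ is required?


W = 1/(μ−λ) ⇒ μ − λ = 1/W = 1/0.655 = 1.5267
μ = λ + 1/W = 26.93 + 1.5267 = 28.4567 per hr

Final: 28.4567 /hr


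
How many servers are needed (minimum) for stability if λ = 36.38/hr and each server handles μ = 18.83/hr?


Stability requires cμ > λ ⇔ c > λ/μ.
λ/μ = 36.38/18.83 = 1.9320
Minimum integer c = ⌊1.9320⌋ + 1 = 2
Check: 2·18.83 = 37.66 > 36.38, while 1·18.83 = 18.83 ≤ 36.38

Final: 2 servers


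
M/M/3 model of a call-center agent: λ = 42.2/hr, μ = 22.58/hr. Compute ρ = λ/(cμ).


ρ = λ/(cμ) = 42.2/(3·22.58) = 42.2/67.74 = 0.6230

Final: 0.6230


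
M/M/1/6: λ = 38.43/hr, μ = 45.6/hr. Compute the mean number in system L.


ρ = 38.43/45.6 = 0.8428
L = ρ[1 − (K+1)ρ^K + Kρ^(K+1)] / [(1−ρ)(1−ρ^(K+1))]
Numerator: 0.8428·(1 − 7·0.358289 + 6·0.301953) = 0.255942
Denominator: (0.1572)·(0.698047) = 0.109759
L = 0.255942/0.109759 = 2.3319

Final: 2.3319


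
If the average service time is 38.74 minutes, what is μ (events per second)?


μ = 1/(service time) in consistent units.
1 second = 0.0166667 min, so μ = 0.0166667/38.74 = 0.0004302 per second

Final: 0.0004302 /sec


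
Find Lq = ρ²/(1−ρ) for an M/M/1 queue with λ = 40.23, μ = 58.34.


ρ = 40.23/58.34 = 0.6896
Lq = ρ²/(1−ρ) = 0.4755/0.3104 = 1.5318

Final: 1.5318


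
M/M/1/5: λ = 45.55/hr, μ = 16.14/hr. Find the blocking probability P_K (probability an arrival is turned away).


ρ = λ/μ = 45.55/16.14 = 2.8222
P_K = (1−ρ)ρ^K/(1−ρ^(K+1)) = (-1.8222·179.029358)/(1 − 505.253238)
= -326.223880/-504.253238 = 0.646945

Final: 0.646945


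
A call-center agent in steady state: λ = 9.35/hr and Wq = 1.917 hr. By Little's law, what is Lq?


Lq = λWq = 9.35·1.917 = 17.9240

Final: 17.9240


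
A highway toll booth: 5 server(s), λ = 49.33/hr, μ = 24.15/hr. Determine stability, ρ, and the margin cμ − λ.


Total capacity cμ = 5·24.15 = 120.75/hr
ρ = λ/(cμ) = 49.33/120.75 = 0.4085
Stable ⇔ ρ < 1: YES
Spare capacity = cμ − λ = 120.75 − 49.33 = 71.42/hr

Final: ρ = 0.4085; stable; margin = 71.42/hr


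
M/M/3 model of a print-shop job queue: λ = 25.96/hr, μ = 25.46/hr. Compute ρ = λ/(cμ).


ρ = λ/(cμ) = 25.96/(3·25.46) = 25.96/76.38 = 0.3399

Final: 0.3399


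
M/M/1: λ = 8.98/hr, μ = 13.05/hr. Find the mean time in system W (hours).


W = 1/(μ−λ) = 1/(13.05 − 8.98) = 1/4.07 = 0.2457 hr

Final: 0.2457 hr


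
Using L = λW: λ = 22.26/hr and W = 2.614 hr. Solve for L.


L = λW = 22.26·2.614 = 58.1876

Final: 58.1876


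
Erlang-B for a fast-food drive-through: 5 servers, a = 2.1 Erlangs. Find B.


B(c,a) = (a^c/c!) / Σ_{k=0}^{c} a^k/k!
a^5/5! = 0.340342
Σ terms (k=0..5): 1.00000 + 2.10000 + 2.20500 + 1.54350 + 0.81034 + 0.34034 = 7.999179
B = 0.340342/7.999179 = 0.042547

Final: 0.042547


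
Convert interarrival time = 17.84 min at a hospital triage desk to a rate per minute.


λ = 1/(interarrival time) in consistent units.
1 minute = 1 min, so λ = 1/17.84 = 0.05605 per minute

Final: 0.05605 /min


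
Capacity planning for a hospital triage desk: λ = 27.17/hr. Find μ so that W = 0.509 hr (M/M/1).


W = 1/(μ−λ) ⇒ μ − λ = 1/W = 1/0.509 = 1.9646
μ = λ + 1/W = 27.17 + 1.9646 = 29.1346 per hr

Final: 29.1346 /hr


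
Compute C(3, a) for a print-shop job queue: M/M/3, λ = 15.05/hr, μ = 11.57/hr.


a = λ/μ = 1.3008; ρ = a/3 = 0.4336
P₀ = 0.263545 (from M/M/c formula)
C(c,a) = [a^c/(c!(1−ρ))]·P₀ = [2.20095/(6·0.5664)]·0.263545
= 0.64763·0.263545 = 0.170680

Final: 0.170680


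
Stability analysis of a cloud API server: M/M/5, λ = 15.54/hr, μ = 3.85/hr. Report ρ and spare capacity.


Total capacity cμ = 5·3.85 = 19.25/hr
ρ = λ/(cμ) = 15.54/19.25 = 0.8073
Stable ⇔ ρ < 1: YES
Spare capacity = cμ − λ = 19.25 − 15.54 = 3.71/hr

Final: ρ = 0.8073; stable; margin = 3.71/hr


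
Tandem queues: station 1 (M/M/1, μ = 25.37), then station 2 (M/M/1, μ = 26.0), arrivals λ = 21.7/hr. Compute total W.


Each node sees arrival rate λ = 21.7/hr (tandem ⇒ throughput preserved).
W₁ = 1/(μ₁−λ) = 1/(25.37−21.7) = 0.27248 hr
W₂ = 1/(μ₂−λ) = 1/(26.0−21.7) = 0.23256 hr
W_total = W₁ + W₂ = 0.27248 + 0.23256 = 0.50504 hr

Final: 0.50504 hr
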